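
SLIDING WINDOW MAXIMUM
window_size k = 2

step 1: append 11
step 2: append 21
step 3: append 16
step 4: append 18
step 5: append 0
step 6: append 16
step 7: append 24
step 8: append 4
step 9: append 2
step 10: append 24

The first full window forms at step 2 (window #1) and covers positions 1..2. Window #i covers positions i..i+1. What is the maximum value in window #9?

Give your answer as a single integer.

step 1: append 11 -> window=[11] (not full yet)
step 2: append 21 -> window=[11, 21] -> max=21
step 3: append 16 -> window=[21, 16] -> max=21
step 4: append 18 -> window=[16, 18] -> max=18
step 5: append 0 -> window=[18, 0] -> max=18
step 6: append 16 -> window=[0, 16] -> max=16
step 7: append 24 -> window=[16, 24] -> max=24
step 8: append 4 -> window=[24, 4] -> max=24
step 9: append 2 -> window=[4, 2] -> max=4
step 10: append 24 -> window=[2, 24] -> max=24
Window #9 max = 24

Answer: 24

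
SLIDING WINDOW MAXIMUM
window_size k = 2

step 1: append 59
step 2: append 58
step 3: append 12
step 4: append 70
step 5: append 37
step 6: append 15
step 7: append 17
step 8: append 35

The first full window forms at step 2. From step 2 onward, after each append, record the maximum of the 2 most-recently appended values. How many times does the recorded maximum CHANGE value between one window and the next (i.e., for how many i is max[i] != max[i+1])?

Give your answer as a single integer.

step 1: append 59 -> window=[59] (not full yet)
step 2: append 58 -> window=[59, 58] -> max=59
step 3: append 12 -> window=[58, 12] -> max=58
step 4: append 70 -> window=[12, 70] -> max=70
step 5: append 37 -> window=[70, 37] -> max=70
step 6: append 15 -> window=[37, 15] -> max=37
step 7: append 17 -> window=[15, 17] -> max=17
step 8: append 35 -> window=[17, 35] -> max=35
Recorded maximums: 59 58 70 70 37 17 35
Changes between consecutive maximums: 5

Answer: 5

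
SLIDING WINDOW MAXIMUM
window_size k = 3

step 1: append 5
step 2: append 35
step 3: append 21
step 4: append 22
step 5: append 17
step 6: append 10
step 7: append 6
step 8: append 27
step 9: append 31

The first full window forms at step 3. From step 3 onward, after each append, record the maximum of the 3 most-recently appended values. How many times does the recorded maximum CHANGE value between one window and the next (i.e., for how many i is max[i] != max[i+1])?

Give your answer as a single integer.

step 1: append 5 -> window=[5] (not full yet)
step 2: append 35 -> window=[5, 35] (not full yet)
step 3: append 21 -> window=[5, 35, 21] -> max=35
step 4: append 22 -> window=[35, 21, 22] -> max=35
step 5: append 17 -> window=[21, 22, 17] -> max=22
step 6: append 10 -> window=[22, 17, 10] -> max=22
step 7: append 6 -> window=[17, 10, 6] -> max=17
step 8: append 27 -> window=[10, 6, 27] -> max=27
step 9: append 31 -> window=[6, 27, 31] -> max=31
Recorded maximums: 35 35 22 22 17 27 31
Changes between consecutive maximums: 4

Answer: 4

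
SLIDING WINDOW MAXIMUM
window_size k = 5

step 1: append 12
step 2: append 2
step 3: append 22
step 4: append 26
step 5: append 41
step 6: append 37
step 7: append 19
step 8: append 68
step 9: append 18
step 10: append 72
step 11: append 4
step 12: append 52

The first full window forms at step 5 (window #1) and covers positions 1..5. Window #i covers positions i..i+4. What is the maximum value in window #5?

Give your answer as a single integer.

Answer: 68

Derivation:
step 1: append 12 -> window=[12] (not full yet)
step 2: append 2 -> window=[12, 2] (not full yet)
step 3: append 22 -> window=[12, 2, 22] (not full yet)
step 4: append 26 -> window=[12, 2, 22, 26] (not full yet)
step 5: append 41 -> window=[12, 2, 22, 26, 41] -> max=41
step 6: append 37 -> window=[2, 22, 26, 41, 37] -> max=41
step 7: append 19 -> window=[22, 26, 41, 37, 19] -> max=41
step 8: append 68 -> window=[26, 41, 37, 19, 68] -> max=68
step 9: append 18 -> window=[41, 37, 19, 68, 18] -> max=68
Window #5 max = 68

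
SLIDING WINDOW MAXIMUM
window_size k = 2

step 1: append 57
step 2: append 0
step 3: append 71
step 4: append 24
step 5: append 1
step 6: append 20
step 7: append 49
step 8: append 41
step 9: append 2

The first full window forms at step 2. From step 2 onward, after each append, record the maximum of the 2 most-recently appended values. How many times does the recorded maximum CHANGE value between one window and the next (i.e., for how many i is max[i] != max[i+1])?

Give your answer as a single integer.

step 1: append 57 -> window=[57] (not full yet)
step 2: append 0 -> window=[57, 0] -> max=57
step 3: append 71 -> window=[0, 71] -> max=71
step 4: append 24 -> window=[71, 24] -> max=71
step 5: append 1 -> window=[24, 1] -> max=24
step 6: append 20 -> window=[1, 20] -> max=20
step 7: append 49 -> window=[20, 49] -> max=49
step 8: append 41 -> window=[49, 41] -> max=49
step 9: append 2 -> window=[41, 2] -> max=41
Recorded maximums: 57 71 71 24 20 49 49 41
Changes between consecutive maximums: 5

Answer: 5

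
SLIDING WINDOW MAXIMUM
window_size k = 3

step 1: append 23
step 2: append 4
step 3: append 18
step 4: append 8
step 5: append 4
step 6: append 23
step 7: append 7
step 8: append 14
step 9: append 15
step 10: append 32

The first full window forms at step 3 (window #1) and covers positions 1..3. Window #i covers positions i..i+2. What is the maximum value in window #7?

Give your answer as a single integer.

Answer: 15

Derivation:
step 1: append 23 -> window=[23] (not full yet)
step 2: append 4 -> window=[23, 4] (not full yet)
step 3: append 18 -> window=[23, 4, 18] -> max=23
step 4: append 8 -> window=[4, 18, 8] -> max=18
step 5: append 4 -> window=[18, 8, 4] -> max=18
step 6: append 23 -> window=[8, 4, 23] -> max=23
step 7: append 7 -> window=[4, 23, 7] -> max=23
step 8: append 14 -> window=[23, 7, 14] -> max=23
step 9: append 15 -> window=[7, 14, 15] -> max=15
Window #7 max = 15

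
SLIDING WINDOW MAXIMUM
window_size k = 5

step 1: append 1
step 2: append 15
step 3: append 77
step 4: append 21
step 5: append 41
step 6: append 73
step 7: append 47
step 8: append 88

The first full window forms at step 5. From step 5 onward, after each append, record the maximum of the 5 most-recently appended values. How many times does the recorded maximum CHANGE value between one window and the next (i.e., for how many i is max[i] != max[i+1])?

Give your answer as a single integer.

Answer: 1

Derivation:
step 1: append 1 -> window=[1] (not full yet)
step 2: append 15 -> window=[1, 15] (not full yet)
step 3: append 77 -> window=[1, 15, 77] (not full yet)
step 4: append 21 -> window=[1, 15, 77, 21] (not full yet)
step 5: append 41 -> window=[1, 15, 77, 21, 41] -> max=77
step 6: append 73 -> window=[15, 77, 21, 41, 73] -> max=77
step 7: append 47 -> window=[77, 21, 41, 73, 47] -> max=77
step 8: append 88 -> window=[21, 41, 73, 47, 88] -> max=88
Recorded maximums: 77 77 77 88
Changes between consecutive maximums: 1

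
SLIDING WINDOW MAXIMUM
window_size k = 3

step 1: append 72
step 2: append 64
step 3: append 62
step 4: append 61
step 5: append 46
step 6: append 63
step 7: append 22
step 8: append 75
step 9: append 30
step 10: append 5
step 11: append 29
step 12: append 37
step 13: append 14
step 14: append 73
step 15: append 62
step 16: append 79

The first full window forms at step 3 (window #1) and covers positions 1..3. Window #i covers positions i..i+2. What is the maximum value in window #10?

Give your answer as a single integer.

Answer: 37

Derivation:
step 1: append 72 -> window=[72] (not full yet)
step 2: append 64 -> window=[72, 64] (not full yet)
step 3: append 62 -> window=[72, 64, 62] -> max=72
step 4: append 61 -> window=[64, 62, 61] -> max=64
step 5: append 46 -> window=[62, 61, 46] -> max=62
step 6: append 63 -> window=[61, 46, 63] -> max=63
step 7: append 22 -> window=[46, 63, 22] -> max=63
step 8: append 75 -> window=[63, 22, 75] -> max=75
step 9: append 30 -> window=[22, 75, 30] -> max=75
step 10: append 5 -> window=[75, 30, 5] -> max=75
step 11: append 29 -> window=[30, 5, 29] -> max=30
step 12: append 37 -> window=[5, 29, 37] -> max=37
Window #10 max = 37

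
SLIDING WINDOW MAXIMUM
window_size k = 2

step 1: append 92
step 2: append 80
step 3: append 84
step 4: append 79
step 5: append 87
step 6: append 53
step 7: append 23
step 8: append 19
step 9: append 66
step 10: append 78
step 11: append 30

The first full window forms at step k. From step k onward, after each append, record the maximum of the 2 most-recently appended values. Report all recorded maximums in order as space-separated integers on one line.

step 1: append 92 -> window=[92] (not full yet)
step 2: append 80 -> window=[92, 80] -> max=92
step 3: append 84 -> window=[80, 84] -> max=84
step 4: append 79 -> window=[84, 79] -> max=84
step 5: append 87 -> window=[79, 87] -> max=87
step 6: append 53 -> window=[87, 53] -> max=87
step 7: append 23 -> window=[53, 23] -> max=53
step 8: append 19 -> window=[23, 19] -> max=23
step 9: append 66 -> window=[19, 66] -> max=66
step 10: append 78 -> window=[66, 78] -> max=78
step 11: append 30 -> window=[78, 30] -> max=78

Answer: 92 84 84 87 87 53 23 66 78 78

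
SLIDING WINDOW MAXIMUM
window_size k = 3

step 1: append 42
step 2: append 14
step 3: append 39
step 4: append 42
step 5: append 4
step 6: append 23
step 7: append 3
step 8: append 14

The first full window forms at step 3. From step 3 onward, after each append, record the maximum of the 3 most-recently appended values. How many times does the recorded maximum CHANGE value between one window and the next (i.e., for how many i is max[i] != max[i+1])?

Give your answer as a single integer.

Answer: 1

Derivation:
step 1: append 42 -> window=[42] (not full yet)
step 2: append 14 -> window=[42, 14] (not full yet)
step 3: append 39 -> window=[42, 14, 39] -> max=42
step 4: append 42 -> window=[14, 39, 42] -> max=42
step 5: append 4 -> window=[39, 42, 4] -> max=42
step 6: append 23 -> window=[42, 4, 23] -> max=42
step 7: append 3 -> window=[4, 23, 3] -> max=23
step 8: append 14 -> window=[23, 3, 14] -> max=23
Recorded maximums: 42 42 42 42 23 23
Changes between consecutive maximums: 1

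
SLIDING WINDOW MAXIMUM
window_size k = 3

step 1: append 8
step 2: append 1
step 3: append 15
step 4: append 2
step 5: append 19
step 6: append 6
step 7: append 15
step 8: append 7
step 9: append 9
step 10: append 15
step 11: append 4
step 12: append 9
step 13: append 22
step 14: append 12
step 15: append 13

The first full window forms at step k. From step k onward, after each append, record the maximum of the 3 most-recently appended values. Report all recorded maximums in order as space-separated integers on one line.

Answer: 15 15 19 19 19 15 15 15 15 15 22 22 22

Derivation:
step 1: append 8 -> window=[8] (not full yet)
step 2: append 1 -> window=[8, 1] (not full yet)
step 3: append 15 -> window=[8, 1, 15] -> max=15
step 4: append 2 -> window=[1, 15, 2] -> max=15
step 5: append 19 -> window=[15, 2, 19] -> max=19
step 6: append 6 -> window=[2, 19, 6] -> max=19
step 7: append 15 -> window=[19, 6, 15] -> max=19
step 8: append 7 -> window=[6, 15, 7] -> max=15
step 9: append 9 -> window=[15, 7, 9] -> max=15
step 10: append 15 -> window=[7, 9, 15] -> max=15
step 11: append 4 -> window=[9, 15, 4] -> max=15
step 12: append 9 -> window=[15, 4, 9] -> max=15
step 13: append 22 -> window=[4, 9, 22] -> max=22
step 14: append 12 -> window=[9, 22, 12] -> max=22
step 15: append 13 -> window=[22, 12, 13] -> max=22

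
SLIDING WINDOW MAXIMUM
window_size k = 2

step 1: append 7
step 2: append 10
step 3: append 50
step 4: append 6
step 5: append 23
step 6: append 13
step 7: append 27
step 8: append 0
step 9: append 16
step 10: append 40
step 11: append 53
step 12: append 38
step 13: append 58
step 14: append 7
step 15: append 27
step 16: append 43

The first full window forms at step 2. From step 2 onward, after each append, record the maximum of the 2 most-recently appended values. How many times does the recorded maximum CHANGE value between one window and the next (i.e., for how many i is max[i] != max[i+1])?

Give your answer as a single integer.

step 1: append 7 -> window=[7] (not full yet)
step 2: append 10 -> window=[7, 10] -> max=10
step 3: append 50 -> window=[10, 50] -> max=50
step 4: append 6 -> window=[50, 6] -> max=50
step 5: append 23 -> window=[6, 23] -> max=23
step 6: append 13 -> window=[23, 13] -> max=23
step 7: append 27 -> window=[13, 27] -> max=27
step 8: append 0 -> window=[27, 0] -> max=27
step 9: append 16 -> window=[0, 16] -> max=16
step 10: append 40 -> window=[16, 40] -> max=40
step 11: append 53 -> window=[40, 53] -> max=53
step 12: append 38 -> window=[53, 38] -> max=53
step 13: append 58 -> window=[38, 58] -> max=58
step 14: append 7 -> window=[58, 7] -> max=58
step 15: append 27 -> window=[7, 27] -> max=27
step 16: append 43 -> window=[27, 43] -> max=43
Recorded maximums: 10 50 50 23 23 27 27 16 40 53 53 58 58 27 43
Changes between consecutive maximums: 9

Answer: 9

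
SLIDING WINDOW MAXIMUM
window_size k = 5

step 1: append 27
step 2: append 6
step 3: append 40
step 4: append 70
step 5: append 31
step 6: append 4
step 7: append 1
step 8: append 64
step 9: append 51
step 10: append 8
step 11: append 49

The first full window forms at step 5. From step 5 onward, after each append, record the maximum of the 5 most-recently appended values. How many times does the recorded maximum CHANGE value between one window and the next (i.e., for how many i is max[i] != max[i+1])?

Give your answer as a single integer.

Answer: 1

Derivation:
step 1: append 27 -> window=[27] (not full yet)
step 2: append 6 -> window=[27, 6] (not full yet)
step 3: append 40 -> window=[27, 6, 40] (not full yet)
step 4: append 70 -> window=[27, 6, 40, 70] (not full yet)
step 5: append 31 -> window=[27, 6, 40, 70, 31] -> max=70
step 6: append 4 -> window=[6, 40, 70, 31, 4] -> max=70
step 7: append 1 -> window=[40, 70, 31, 4, 1] -> max=70
step 8: append 64 -> window=[70, 31, 4, 1, 64] -> max=70
step 9: append 51 -> window=[31, 4, 1, 64, 51] -> max=64
step 10: append 8 -> window=[4, 1, 64, 51, 8] -> max=64
step 11: append 49 -> window=[1, 64, 51, 8, 49] -> max=64
Recorded maximums: 70 70 70 70 64 64 64
Changes between consecutive maximums: 1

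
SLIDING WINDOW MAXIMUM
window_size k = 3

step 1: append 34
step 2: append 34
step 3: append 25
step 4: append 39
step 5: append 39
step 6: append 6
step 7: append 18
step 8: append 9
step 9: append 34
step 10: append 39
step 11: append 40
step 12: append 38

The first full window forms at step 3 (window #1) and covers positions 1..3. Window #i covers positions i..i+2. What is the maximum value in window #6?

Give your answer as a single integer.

step 1: append 34 -> window=[34] (not full yet)
step 2: append 34 -> window=[34, 34] (not full yet)
step 3: append 25 -> window=[34, 34, 25] -> max=34
step 4: append 39 -> window=[34, 25, 39] -> max=39
step 5: append 39 -> window=[25, 39, 39] -> max=39
step 6: append 6 -> window=[39, 39, 6] -> max=39
step 7: append 18 -> window=[39, 6, 18] -> max=39
step 8: append 9 -> window=[6, 18, 9] -> max=18
Window #6 max = 18

Answer: 18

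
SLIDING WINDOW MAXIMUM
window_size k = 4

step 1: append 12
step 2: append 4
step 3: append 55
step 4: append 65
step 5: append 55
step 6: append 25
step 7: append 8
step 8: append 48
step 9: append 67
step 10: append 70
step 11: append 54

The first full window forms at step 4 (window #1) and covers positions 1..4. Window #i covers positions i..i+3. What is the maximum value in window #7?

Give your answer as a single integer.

step 1: append 12 -> window=[12] (not full yet)
step 2: append 4 -> window=[12, 4] (not full yet)
step 3: append 55 -> window=[12, 4, 55] (not full yet)
step 4: append 65 -> window=[12, 4, 55, 65] -> max=65
step 5: append 55 -> window=[4, 55, 65, 55] -> max=65
step 6: append 25 -> window=[55, 65, 55, 25] -> max=65
step 7: append 8 -> window=[65, 55, 25, 8] -> max=65
step 8: append 48 -> window=[55, 25, 8, 48] -> max=55
step 9: append 67 -> window=[25, 8, 48, 67] -> max=67
step 10: append 70 -> window=[8, 48, 67, 70] -> max=70
Window #7 max = 70

Answer: 70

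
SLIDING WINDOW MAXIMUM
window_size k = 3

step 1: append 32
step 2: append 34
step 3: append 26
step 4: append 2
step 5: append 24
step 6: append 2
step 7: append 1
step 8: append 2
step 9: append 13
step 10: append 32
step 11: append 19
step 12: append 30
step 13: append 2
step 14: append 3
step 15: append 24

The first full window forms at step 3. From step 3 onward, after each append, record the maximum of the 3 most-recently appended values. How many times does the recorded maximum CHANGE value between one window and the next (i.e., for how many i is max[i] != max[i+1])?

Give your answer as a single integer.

Answer: 7

Derivation:
step 1: append 32 -> window=[32] (not full yet)
step 2: append 34 -> window=[32, 34] (not full yet)
step 3: append 26 -> window=[32, 34, 26] -> max=34
step 4: append 2 -> window=[34, 26, 2] -> max=34
step 5: append 24 -> window=[26, 2, 24] -> max=26
step 6: append 2 -> window=[2, 24, 2] -> max=24
step 7: append 1 -> window=[24, 2, 1] -> max=24
step 8: append 2 -> window=[2, 1, 2] -> max=2
step 9: append 13 -> window=[1, 2, 13] -> max=13
step 10: append 32 -> window=[2, 13, 32] -> max=32
step 11: append 19 -> window=[13, 32, 19] -> max=32
step 12: append 30 -> window=[32, 19, 30] -> max=32
step 13: append 2 -> window=[19, 30, 2] -> max=30
step 14: append 3 -> window=[30, 2, 3] -> max=30
step 15: append 24 -> window=[2, 3, 24] -> max=24
Recorded maximums: 34 34 26 24 24 2 13 32 32 32 30 30 24
Changes between consecutive maximums: 7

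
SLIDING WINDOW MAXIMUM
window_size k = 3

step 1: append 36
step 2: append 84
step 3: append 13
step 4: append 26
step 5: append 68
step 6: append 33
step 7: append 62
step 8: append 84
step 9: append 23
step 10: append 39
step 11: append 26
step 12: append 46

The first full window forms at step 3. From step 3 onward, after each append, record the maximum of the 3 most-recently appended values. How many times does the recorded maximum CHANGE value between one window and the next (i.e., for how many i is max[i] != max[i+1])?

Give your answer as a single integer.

Answer: 4

Derivation:
step 1: append 36 -> window=[36] (not full yet)
step 2: append 84 -> window=[36, 84] (not full yet)
step 3: append 13 -> window=[36, 84, 13] -> max=84
step 4: append 26 -> window=[84, 13, 26] -> max=84
step 5: append 68 -> window=[13, 26, 68] -> max=68
step 6: append 33 -> window=[26, 68, 33] -> max=68
step 7: append 62 -> window=[68, 33, 62] -> max=68
step 8: append 84 -> window=[33, 62, 84] -> max=84
step 9: append 23 -> window=[62, 84, 23] -> max=84
step 10: append 39 -> window=[84, 23, 39] -> max=84
step 11: append 26 -> window=[23, 39, 26] -> max=39
step 12: append 46 -> window=[39, 26, 46] -> max=46
Recorded maximums: 84 84 68 68 68 84 84 84 39 46
Changes between consecutive maximums: 4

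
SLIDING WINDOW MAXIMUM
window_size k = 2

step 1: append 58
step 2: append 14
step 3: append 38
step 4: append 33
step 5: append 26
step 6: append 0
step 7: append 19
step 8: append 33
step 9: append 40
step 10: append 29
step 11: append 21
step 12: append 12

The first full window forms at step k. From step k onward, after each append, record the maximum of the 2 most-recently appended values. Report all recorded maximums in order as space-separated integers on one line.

step 1: append 58 -> window=[58] (not full yet)
step 2: append 14 -> window=[58, 14] -> max=58
step 3: append 38 -> window=[14, 38] -> max=38
step 4: append 33 -> window=[38, 33] -> max=38
step 5: append 26 -> window=[33, 26] -> max=33
step 6: append 0 -> window=[26, 0] -> max=26
step 7: append 19 -> window=[0, 19] -> max=19
step 8: append 33 -> window=[19, 33] -> max=33
step 9: append 40 -> window=[33, 40] -> max=40
step 10: append 29 -> window=[40, 29] -> max=40
step 11: append 21 -> window=[29, 21] -> max=29
step 12: append 12 -> window=[21, 12] -> max=21

Answer: 58 38 38 33 26 19 33 40 40 29 21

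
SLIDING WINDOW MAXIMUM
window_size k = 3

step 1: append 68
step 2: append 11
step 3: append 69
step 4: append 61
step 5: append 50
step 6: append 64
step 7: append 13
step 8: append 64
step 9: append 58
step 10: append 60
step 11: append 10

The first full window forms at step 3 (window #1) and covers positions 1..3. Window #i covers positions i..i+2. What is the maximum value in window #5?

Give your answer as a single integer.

Answer: 64

Derivation:
step 1: append 68 -> window=[68] (not full yet)
step 2: append 11 -> window=[68, 11] (not full yet)
step 3: append 69 -> window=[68, 11, 69] -> max=69
step 4: append 61 -> window=[11, 69, 61] -> max=69
step 5: append 50 -> window=[69, 61, 50] -> max=69
step 6: append 64 -> window=[61, 50, 64] -> max=64
step 7: append 13 -> window=[50, 64, 13] -> max=64
Window #5 max = 64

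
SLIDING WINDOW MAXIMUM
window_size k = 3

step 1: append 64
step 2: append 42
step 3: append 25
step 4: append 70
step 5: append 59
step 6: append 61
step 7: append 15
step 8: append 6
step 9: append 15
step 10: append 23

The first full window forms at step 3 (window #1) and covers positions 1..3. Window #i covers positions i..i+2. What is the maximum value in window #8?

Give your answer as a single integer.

Answer: 23

Derivation:
step 1: append 64 -> window=[64] (not full yet)
step 2: append 42 -> window=[64, 42] (not full yet)
step 3: append 25 -> window=[64, 42, 25] -> max=64
step 4: append 70 -> window=[42, 25, 70] -> max=70
step 5: append 59 -> window=[25, 70, 59] -> max=70
step 6: append 61 -> window=[70, 59, 61] -> max=70
step 7: append 15 -> window=[59, 61, 15] -> max=61
step 8: append 6 -> window=[61, 15, 6] -> max=61
step 9: append 15 -> window=[15, 6, 15] -> max=15
step 10: append 23 -> window=[6, 15, 23] -> max=23
Window #8 max = 23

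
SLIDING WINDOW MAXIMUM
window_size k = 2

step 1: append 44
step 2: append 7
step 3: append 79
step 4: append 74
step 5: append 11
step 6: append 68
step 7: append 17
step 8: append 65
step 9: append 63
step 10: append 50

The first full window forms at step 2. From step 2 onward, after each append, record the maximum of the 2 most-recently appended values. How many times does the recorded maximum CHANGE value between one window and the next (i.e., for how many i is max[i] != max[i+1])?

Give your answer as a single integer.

Answer: 5

Derivation:
step 1: append 44 -> window=[44] (not full yet)
step 2: append 7 -> window=[44, 7] -> max=44
step 3: append 79 -> window=[7, 79] -> max=79
step 4: append 74 -> window=[79, 74] -> max=79
step 5: append 11 -> window=[74, 11] -> max=74
step 6: append 68 -> window=[11, 68] -> max=68
step 7: append 17 -> window=[68, 17] -> max=68
step 8: append 65 -> window=[17, 65] -> max=65
step 9: append 63 -> window=[65, 63] -> max=65
step 10: append 50 -> window=[63, 50] -> max=63
Recorded maximums: 44 79 79 74 68 68 65 65 63
Changes between consecutive maximums: 5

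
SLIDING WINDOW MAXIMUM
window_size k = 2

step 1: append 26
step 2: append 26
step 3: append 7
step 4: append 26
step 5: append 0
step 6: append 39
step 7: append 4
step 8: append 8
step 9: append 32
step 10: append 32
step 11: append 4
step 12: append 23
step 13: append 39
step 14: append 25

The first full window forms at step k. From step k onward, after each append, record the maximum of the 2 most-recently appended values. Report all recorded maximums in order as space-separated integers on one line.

step 1: append 26 -> window=[26] (not full yet)
step 2: append 26 -> window=[26, 26] -> max=26
step 3: append 7 -> window=[26, 7] -> max=26
step 4: append 26 -> window=[7, 26] -> max=26
step 5: append 0 -> window=[26, 0] -> max=26
step 6: append 39 -> window=[0, 39] -> max=39
step 7: append 4 -> window=[39, 4] -> max=39
step 8: append 8 -> window=[4, 8] -> max=8
step 9: append 32 -> window=[8, 32] -> max=32
step 10: append 32 -> window=[32, 32] -> max=32
step 11: append 4 -> window=[32, 4] -> max=32
step 12: append 23 -> window=[4, 23] -> max=23
step 13: append 39 -> window=[23, 39] -> max=39
step 14: append 25 -> window=[39, 25] -> max=39

Answer: 26 26 26 26 39 39 8 32 32 32 23 39 39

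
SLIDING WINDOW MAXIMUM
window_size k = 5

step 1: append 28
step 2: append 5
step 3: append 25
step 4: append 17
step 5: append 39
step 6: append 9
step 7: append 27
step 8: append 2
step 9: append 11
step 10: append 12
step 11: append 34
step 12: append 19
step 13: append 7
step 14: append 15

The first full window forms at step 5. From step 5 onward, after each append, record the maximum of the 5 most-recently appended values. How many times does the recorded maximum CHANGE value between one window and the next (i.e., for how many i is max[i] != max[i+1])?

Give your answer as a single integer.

Answer: 2

Derivation:
step 1: append 28 -> window=[28] (not full yet)
step 2: append 5 -> window=[28, 5] (not full yet)
step 3: append 25 -> window=[28, 5, 25] (not full yet)
step 4: append 17 -> window=[28, 5, 25, 17] (not full yet)
step 5: append 39 -> window=[28, 5, 25, 17, 39] -> max=39
step 6: append 9 -> window=[5, 25, 17, 39, 9] -> max=39
step 7: append 27 -> window=[25, 17, 39, 9, 27] -> max=39
step 8: append 2 -> window=[17, 39, 9, 27, 2] -> max=39
step 9: append 11 -> window=[39, 9, 27, 2, 11] -> max=39
step 10: append 12 -> window=[9, 27, 2, 11, 12] -> max=27
step 11: append 34 -> window=[27, 2, 11, 12, 34] -> max=34
step 12: append 19 -> window=[2, 11, 12, 34, 19] -> max=34
step 13: append 7 -> window=[11, 12, 34, 19, 7] -> max=34
step 14: append 15 -> window=[12, 34, 19, 7, 15] -> max=34
Recorded maximums: 39 39 39 39 39 27 34 34 34 34
Changes between consecutive maximums: 2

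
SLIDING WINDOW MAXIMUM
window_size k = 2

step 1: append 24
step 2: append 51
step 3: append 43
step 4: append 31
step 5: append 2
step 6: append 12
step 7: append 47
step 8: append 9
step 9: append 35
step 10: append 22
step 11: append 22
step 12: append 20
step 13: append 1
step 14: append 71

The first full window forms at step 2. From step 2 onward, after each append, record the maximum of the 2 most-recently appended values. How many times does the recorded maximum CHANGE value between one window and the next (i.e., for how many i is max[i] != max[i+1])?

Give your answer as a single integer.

Answer: 8

Derivation:
step 1: append 24 -> window=[24] (not full yet)
step 2: append 51 -> window=[24, 51] -> max=51
step 3: append 43 -> window=[51, 43] -> max=51
step 4: append 31 -> window=[43, 31] -> max=43
step 5: append 2 -> window=[31, 2] -> max=31
step 6: append 12 -> window=[2, 12] -> max=12
step 7: append 47 -> window=[12, 47] -> max=47
step 8: append 9 -> window=[47, 9] -> max=47
step 9: append 35 -> window=[9, 35] -> max=35
step 10: append 22 -> window=[35, 22] -> max=35
step 11: append 22 -> window=[22, 22] -> max=22
step 12: append 20 -> window=[22, 20] -> max=22
step 13: append 1 -> window=[20, 1] -> max=20
step 14: append 71 -> window=[1, 71] -> max=71
Recorded maximums: 51 51 43 31 12 47 47 35 35 22 22 20 71
Changes between consecutive maximums: 8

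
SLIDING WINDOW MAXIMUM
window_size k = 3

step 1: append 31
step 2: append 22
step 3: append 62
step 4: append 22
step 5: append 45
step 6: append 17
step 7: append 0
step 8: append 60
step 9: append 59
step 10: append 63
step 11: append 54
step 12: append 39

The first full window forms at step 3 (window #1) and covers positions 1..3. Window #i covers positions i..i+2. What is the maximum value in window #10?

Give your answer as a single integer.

step 1: append 31 -> window=[31] (not full yet)
step 2: append 22 -> window=[31, 22] (not full yet)
step 3: append 62 -> window=[31, 22, 62] -> max=62
step 4: append 22 -> window=[22, 62, 22] -> max=62
step 5: append 45 -> window=[62, 22, 45] -> max=62
step 6: append 17 -> window=[22, 45, 17] -> max=45
step 7: append 0 -> window=[45, 17, 0] -> max=45
step 8: append 60 -> window=[17, 0, 60] -> max=60
step 9: append 59 -> window=[0, 60, 59] -> max=60
step 10: append 63 -> window=[60, 59, 63] -> max=63
step 11: append 54 -> window=[59, 63, 54] -> max=63
step 12: append 39 -> window=[63, 54, 39] -> max=63
Window #10 max = 63

Answer: 63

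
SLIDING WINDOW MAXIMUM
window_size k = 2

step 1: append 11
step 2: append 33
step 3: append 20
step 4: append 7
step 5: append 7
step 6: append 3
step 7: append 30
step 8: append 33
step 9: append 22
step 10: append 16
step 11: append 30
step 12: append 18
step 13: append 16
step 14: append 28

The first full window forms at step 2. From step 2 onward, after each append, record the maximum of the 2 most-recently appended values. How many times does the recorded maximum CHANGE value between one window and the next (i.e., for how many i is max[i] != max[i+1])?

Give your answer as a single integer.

step 1: append 11 -> window=[11] (not full yet)
step 2: append 33 -> window=[11, 33] -> max=33
step 3: append 20 -> window=[33, 20] -> max=33
step 4: append 7 -> window=[20, 7] -> max=20
step 5: append 7 -> window=[7, 7] -> max=7
step 6: append 3 -> window=[7, 3] -> max=7
step 7: append 30 -> window=[3, 30] -> max=30
step 8: append 33 -> window=[30, 33] -> max=33
step 9: append 22 -> window=[33, 22] -> max=33
step 10: append 16 -> window=[22, 16] -> max=22
step 11: append 30 -> window=[16, 30] -> max=30
step 12: append 18 -> window=[30, 18] -> max=30
step 13: append 16 -> window=[18, 16] -> max=18
step 14: append 28 -> window=[16, 28] -> max=28
Recorded maximums: 33 33 20 7 7 30 33 33 22 30 30 18 28
Changes between consecutive maximums: 8

Answer: 8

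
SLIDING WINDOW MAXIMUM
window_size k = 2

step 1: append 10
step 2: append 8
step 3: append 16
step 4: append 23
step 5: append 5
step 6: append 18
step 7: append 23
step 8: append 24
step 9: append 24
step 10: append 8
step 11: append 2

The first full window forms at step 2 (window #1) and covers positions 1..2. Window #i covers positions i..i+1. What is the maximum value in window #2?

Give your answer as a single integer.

step 1: append 10 -> window=[10] (not full yet)
step 2: append 8 -> window=[10, 8] -> max=10
step 3: append 16 -> window=[8, 16] -> max=16
Window #2 max = 16

Answer: 16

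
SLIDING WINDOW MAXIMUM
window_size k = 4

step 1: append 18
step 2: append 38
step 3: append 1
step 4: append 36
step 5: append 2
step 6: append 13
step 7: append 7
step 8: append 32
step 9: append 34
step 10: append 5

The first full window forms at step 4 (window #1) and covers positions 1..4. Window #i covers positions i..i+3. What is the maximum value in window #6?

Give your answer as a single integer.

step 1: append 18 -> window=[18] (not full yet)
step 2: append 38 -> window=[18, 38] (not full yet)
step 3: append 1 -> window=[18, 38, 1] (not full yet)
step 4: append 36 -> window=[18, 38, 1, 36] -> max=38
step 5: append 2 -> window=[38, 1, 36, 2] -> max=38
step 6: append 13 -> window=[1, 36, 2, 13] -> max=36
step 7: append 7 -> window=[36, 2, 13, 7] -> max=36
step 8: append 32 -> window=[2, 13, 7, 32] -> max=32
step 9: append 34 -> window=[13, 7, 32, 34] -> max=34
Window #6 max = 34

Answer: 34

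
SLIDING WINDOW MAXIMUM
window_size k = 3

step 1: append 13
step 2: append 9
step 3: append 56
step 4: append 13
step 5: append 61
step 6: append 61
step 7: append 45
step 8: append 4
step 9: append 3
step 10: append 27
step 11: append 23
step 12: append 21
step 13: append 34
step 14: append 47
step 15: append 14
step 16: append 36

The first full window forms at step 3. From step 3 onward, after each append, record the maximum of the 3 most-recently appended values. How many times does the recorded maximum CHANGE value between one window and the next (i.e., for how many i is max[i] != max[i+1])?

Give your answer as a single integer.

Answer: 5

Derivation:
step 1: append 13 -> window=[13] (not full yet)
step 2: append 9 -> window=[13, 9] (not full yet)
step 3: append 56 -> window=[13, 9, 56] -> max=56
step 4: append 13 -> window=[9, 56, 13] -> max=56
step 5: append 61 -> window=[56, 13, 61] -> max=61
step 6: append 61 -> window=[13, 61, 61] -> max=61
step 7: append 45 -> window=[61, 61, 45] -> max=61
step 8: append 4 -> window=[61, 45, 4] -> max=61
step 9: append 3 -> window=[45, 4, 3] -> max=45
step 10: append 27 -> window=[4, 3, 27] -> max=27
step 11: append 23 -> window=[3, 27, 23] -> max=27
step 12: append 21 -> window=[27, 23, 21] -> max=27
step 13: append 34 -> window=[23, 21, 34] -> max=34
step 14: append 47 -> window=[21, 34, 47] -> max=47
step 15: append 14 -> window=[34, 47, 14] -> max=47
step 16: append 36 -> window=[47, 14, 36] -> max=47
Recorded maximums: 56 56 61 61 61 61 45 27 27 27 34 47 47 47
Changes between consecutive maximums: 5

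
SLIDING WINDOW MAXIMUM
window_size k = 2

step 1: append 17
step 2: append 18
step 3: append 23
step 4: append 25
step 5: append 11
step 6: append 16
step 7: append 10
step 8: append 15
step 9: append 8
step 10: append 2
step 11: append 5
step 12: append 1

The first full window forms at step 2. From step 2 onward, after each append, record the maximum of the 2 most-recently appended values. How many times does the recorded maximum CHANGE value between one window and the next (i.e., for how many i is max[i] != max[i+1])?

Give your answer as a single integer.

step 1: append 17 -> window=[17] (not full yet)
step 2: append 18 -> window=[17, 18] -> max=18
step 3: append 23 -> window=[18, 23] -> max=23
step 4: append 25 -> window=[23, 25] -> max=25
step 5: append 11 -> window=[25, 11] -> max=25
step 6: append 16 -> window=[11, 16] -> max=16
step 7: append 10 -> window=[16, 10] -> max=16
step 8: append 15 -> window=[10, 15] -> max=15
step 9: append 8 -> window=[15, 8] -> max=15
step 10: append 2 -> window=[8, 2] -> max=8
step 11: append 5 -> window=[2, 5] -> max=5
step 12: append 1 -> window=[5, 1] -> max=5
Recorded maximums: 18 23 25 25 16 16 15 15 8 5 5
Changes between consecutive maximums: 6

Answer: 6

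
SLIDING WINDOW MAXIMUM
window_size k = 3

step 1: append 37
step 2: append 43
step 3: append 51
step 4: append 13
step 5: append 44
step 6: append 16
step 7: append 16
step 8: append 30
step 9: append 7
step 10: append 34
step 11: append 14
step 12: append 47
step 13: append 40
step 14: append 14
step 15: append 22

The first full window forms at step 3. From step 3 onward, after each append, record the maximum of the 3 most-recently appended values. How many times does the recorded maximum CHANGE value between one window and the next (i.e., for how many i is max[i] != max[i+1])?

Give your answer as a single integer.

Answer: 5

Derivation:
step 1: append 37 -> window=[37] (not full yet)
step 2: append 43 -> window=[37, 43] (not full yet)
step 3: append 51 -> window=[37, 43, 51] -> max=51
step 4: append 13 -> window=[43, 51, 13] -> max=51
step 5: append 44 -> window=[51, 13, 44] -> max=51
step 6: append 16 -> window=[13, 44, 16] -> max=44
step 7: append 16 -> window=[44, 16, 16] -> max=44
step 8: append 30 -> window=[16, 16, 30] -> max=30
step 9: append 7 -> window=[16, 30, 7] -> max=30
step 10: append 34 -> window=[30, 7, 34] -> max=34
step 11: append 14 -> window=[7, 34, 14] -> max=34
step 12: append 47 -> window=[34, 14, 47] -> max=47
step 13: append 40 -> window=[14, 47, 40] -> max=47
step 14: append 14 -> window=[47, 40, 14] -> max=47
step 15: append 22 -> window=[40, 14, 22] -> max=40
Recorded maximums: 51 51 51 44 44 30 30 34 34 47 47 47 40
Changes between consecutive maximums: 5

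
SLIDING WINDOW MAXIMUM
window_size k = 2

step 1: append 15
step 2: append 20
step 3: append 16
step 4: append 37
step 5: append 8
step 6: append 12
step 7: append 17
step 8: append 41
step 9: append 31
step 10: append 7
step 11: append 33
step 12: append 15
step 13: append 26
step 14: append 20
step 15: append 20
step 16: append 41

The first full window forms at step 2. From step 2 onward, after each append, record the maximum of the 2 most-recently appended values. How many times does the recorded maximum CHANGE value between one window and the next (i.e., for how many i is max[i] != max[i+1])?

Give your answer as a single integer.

Answer: 9

Derivation:
step 1: append 15 -> window=[15] (not full yet)
step 2: append 20 -> window=[15, 20] -> max=20
step 3: append 16 -> window=[20, 16] -> max=20
step 4: append 37 -> window=[16, 37] -> max=37
step 5: append 8 -> window=[37, 8] -> max=37
step 6: append 12 -> window=[8, 12] -> max=12
step 7: append 17 -> window=[12, 17] -> max=17
step 8: append 41 -> window=[17, 41] -> max=41
step 9: append 31 -> window=[41, 31] -> max=41
step 10: append 7 -> window=[31, 7] -> max=31
step 11: append 33 -> window=[7, 33] -> max=33
step 12: append 15 -> window=[33, 15] -> max=33
step 13: append 26 -> window=[15, 26] -> max=26
step 14: append 20 -> window=[26, 20] -> max=26
step 15: append 20 -> window=[20, 20] -> max=20
step 16: append 41 -> window=[20, 41] -> max=41
Recorded maximums: 20 20 37 37 12 17 41 41 31 33 33 26 26 20 41
Changes between consecutive maximums: 9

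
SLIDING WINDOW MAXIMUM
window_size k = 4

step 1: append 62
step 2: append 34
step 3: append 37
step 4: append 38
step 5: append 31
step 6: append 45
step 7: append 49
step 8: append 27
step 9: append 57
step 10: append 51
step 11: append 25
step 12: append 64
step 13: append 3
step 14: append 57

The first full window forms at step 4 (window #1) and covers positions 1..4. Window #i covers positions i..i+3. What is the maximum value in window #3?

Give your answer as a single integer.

step 1: append 62 -> window=[62] (not full yet)
step 2: append 34 -> window=[62, 34] (not full yet)
step 3: append 37 -> window=[62, 34, 37] (not full yet)
step 4: append 38 -> window=[62, 34, 37, 38] -> max=62
step 5: append 31 -> window=[34, 37, 38, 31] -> max=38
step 6: append 45 -> window=[37, 38, 31, 45] -> max=45
Window #3 max = 45

Answer: 45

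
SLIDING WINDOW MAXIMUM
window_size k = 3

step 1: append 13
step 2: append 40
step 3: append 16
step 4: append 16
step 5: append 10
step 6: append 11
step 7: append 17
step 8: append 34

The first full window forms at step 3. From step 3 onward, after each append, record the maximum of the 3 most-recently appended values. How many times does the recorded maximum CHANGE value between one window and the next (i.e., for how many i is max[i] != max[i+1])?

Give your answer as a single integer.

Answer: 3

Derivation:
step 1: append 13 -> window=[13] (not full yet)
step 2: append 40 -> window=[13, 40] (not full yet)
step 3: append 16 -> window=[13, 40, 16] -> max=40
step 4: append 16 -> window=[40, 16, 16] -> max=40
step 5: append 10 -> window=[16, 16, 10] -> max=16
step 6: append 11 -> window=[16, 10, 11] -> max=16
step 7: append 17 -> window=[10, 11, 17] -> max=17
step 8: append 34 -> window=[11, 17, 34] -> max=34
Recorded maximums: 40 40 16 16 17 34
Changes between consecutive maximums: 3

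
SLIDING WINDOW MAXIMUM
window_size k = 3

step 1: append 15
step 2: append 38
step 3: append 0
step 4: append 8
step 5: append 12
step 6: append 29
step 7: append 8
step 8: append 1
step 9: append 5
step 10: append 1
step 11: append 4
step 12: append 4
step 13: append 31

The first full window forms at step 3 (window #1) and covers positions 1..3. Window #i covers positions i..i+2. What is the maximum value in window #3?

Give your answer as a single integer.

step 1: append 15 -> window=[15] (not full yet)
step 2: append 38 -> window=[15, 38] (not full yet)
step 3: append 0 -> window=[15, 38, 0] -> max=38
step 4: append 8 -> window=[38, 0, 8] -> max=38
step 5: append 12 -> window=[0, 8, 12] -> max=12
Window #3 max = 12

Answer: 12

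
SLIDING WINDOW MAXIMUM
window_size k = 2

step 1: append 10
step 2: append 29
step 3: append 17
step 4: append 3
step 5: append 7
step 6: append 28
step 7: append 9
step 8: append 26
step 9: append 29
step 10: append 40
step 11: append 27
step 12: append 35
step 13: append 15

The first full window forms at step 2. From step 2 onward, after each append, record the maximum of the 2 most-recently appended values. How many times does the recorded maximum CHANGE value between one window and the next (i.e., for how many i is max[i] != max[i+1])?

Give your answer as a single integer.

Answer: 7

Derivation:
step 1: append 10 -> window=[10] (not full yet)
step 2: append 29 -> window=[10, 29] -> max=29
step 3: append 17 -> window=[29, 17] -> max=29
step 4: append 3 -> window=[17, 3] -> max=17
step 5: append 7 -> window=[3, 7] -> max=7
step 6: append 28 -> window=[7, 28] -> max=28
step 7: append 9 -> window=[28, 9] -> max=28
step 8: append 26 -> window=[9, 26] -> max=26
step 9: append 29 -> window=[26, 29] -> max=29
step 10: append 40 -> window=[29, 40] -> max=40
step 11: append 27 -> window=[40, 27] -> max=40
step 12: append 35 -> window=[27, 35] -> max=35
step 13: append 15 -> window=[35, 15] -> max=35
Recorded maximums: 29 29 17 7 28 28 26 29 40 40 35 35
Changes between consecutive maximums: 7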